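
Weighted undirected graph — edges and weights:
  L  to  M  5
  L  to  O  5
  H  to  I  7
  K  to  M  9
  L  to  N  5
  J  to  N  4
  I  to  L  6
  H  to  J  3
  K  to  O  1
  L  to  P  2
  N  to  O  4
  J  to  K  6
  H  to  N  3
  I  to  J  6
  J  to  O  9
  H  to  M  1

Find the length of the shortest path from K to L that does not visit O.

14

Checking several routes:
K→J→N→L: 6 + 4 + 5 = 15
K→J→H→M→L: 6 + 3 + 1 + 5 = 15
K→M→L: 9 + 5 = 14
K→J→H→N→L: 6 + 3 + 3 + 5 = 17
The minimum is 14.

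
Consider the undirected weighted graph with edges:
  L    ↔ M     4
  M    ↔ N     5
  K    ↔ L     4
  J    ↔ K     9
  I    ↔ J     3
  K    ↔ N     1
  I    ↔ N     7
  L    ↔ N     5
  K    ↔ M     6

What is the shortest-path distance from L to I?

12

A few of the L→I routes:
L - N - I: 5 + 7 = 12
L - K - N - I: 4 + 1 + 7 = 12
L - K - J - I: 4 + 9 + 3 = 16
L - M - N - I: 4 + 5 + 7 = 16
Shortest: 12.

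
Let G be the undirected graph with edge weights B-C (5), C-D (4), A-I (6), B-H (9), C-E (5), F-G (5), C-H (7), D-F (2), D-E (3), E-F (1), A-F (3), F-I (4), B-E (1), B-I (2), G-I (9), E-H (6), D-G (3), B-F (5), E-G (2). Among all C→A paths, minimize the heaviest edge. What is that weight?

4

A few of the C→A routes:
C→D→G→E→F→A: max(4, 3, 2, 1, 3) = 4
C→D→E→F→A: max(4, 3, 1, 3) = 4
C→D→G→F→A: max(4, 3, 5, 3) = 5
C→D→F→A: max(4, 2, 3) = 4
C→D→E→B→I→F→A: max(4, 3, 1, 2, 4, 3) = 4
C→D→G→E→B→I→F→A: max(4, 3, 2, 1, 2, 4, 3) = 4
The minimum achievable maximum is 4.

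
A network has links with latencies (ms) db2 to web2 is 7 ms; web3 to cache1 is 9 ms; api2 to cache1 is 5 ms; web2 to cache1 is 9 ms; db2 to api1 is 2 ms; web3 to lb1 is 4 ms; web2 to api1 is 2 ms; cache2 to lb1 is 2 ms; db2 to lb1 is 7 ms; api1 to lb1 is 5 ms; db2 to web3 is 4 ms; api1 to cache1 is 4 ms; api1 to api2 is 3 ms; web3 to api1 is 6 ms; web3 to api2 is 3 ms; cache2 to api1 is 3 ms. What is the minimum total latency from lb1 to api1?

5

Checking several routes:
lb1-web3-db2-api1: 4 + 4 + 2 = 10
lb1-cache2-api1: 2 + 3 = 5
lb1-web3-api2-api1: 4 + 3 + 3 = 10
lb1-api1: 5
lb1-db2-api1: 7 + 2 = 9
Shortest: 5 ms.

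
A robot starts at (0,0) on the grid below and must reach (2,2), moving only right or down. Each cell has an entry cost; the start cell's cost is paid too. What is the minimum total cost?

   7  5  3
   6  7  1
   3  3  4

Cheapest: (0,0)→(0,1)→(0,2)→(1,2)→(2,2)
  7 + 5 + 3 + 1 + 4 = 20

20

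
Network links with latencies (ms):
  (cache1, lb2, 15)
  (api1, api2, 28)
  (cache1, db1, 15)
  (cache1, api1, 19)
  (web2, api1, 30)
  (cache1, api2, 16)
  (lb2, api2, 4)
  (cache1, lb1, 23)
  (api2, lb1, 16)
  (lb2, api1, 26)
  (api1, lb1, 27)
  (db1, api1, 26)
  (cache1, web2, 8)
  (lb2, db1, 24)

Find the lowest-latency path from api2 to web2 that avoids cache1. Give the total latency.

58

Routes from api2 to web2 avoiding cache1:
api2→lb1→api1→web2: 16 + 27 + 30 = 73
api2→lb2→api1→web2: 4 + 26 + 30 = 60
api2→api1→web2: 28 + 30 = 58
api2→lb2→db1→api1→web2: 4 + 24 + 26 + 30 = 84
Shortest: 58 ms.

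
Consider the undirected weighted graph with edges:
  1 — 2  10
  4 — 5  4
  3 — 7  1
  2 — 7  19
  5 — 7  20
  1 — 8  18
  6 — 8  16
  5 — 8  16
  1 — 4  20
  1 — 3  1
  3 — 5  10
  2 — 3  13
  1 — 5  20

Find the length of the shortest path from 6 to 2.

44

A few of the 6→2 routes:
6 → 8 → 1 → 3 → 2: 16 + 18 + 1 + 13 = 48
6 → 8 → 5 → 3 → 2: 16 + 16 + 10 + 13 = 55
6 → 8 → 5 → 3 → 1 → 2: 16 + 16 + 10 + 1 + 10 = 53
6 → 8 → 1 → 3 → 7 → 2: 16 + 18 + 1 + 1 + 19 = 55
6 → 8 → 1 → 2: 16 + 18 + 10 = 44
Shortest: 44.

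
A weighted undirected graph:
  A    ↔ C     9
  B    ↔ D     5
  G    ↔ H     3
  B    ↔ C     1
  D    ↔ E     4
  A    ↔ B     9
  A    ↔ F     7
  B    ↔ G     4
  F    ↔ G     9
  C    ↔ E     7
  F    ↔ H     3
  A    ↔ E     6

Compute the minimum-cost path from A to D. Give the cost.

Comparing a few candidate routes:
A-C-B-D: 9 + 1 + 5 = 15
A-E-D: 6 + 4 = 10
A-B-D: 9 + 5 = 14
Best route has total 10.

10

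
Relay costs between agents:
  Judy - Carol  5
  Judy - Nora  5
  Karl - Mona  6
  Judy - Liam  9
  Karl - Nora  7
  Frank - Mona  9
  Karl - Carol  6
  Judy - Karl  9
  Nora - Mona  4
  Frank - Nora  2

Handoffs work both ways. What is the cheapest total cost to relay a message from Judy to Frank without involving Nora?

Candidate routes:
Judy → Karl → Mona → Frank: 9 + 6 + 9 = 24
Judy → Carol → Karl → Mona → Frank: 5 + 6 + 6 + 9 = 26
The minimum is 24.

24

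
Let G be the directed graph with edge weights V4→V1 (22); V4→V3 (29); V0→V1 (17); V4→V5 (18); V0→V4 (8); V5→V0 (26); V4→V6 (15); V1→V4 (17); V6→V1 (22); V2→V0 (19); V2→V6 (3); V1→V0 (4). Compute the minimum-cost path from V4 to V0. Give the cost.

26

Routes from V4 to V0:
V4 - V5 - V0: 18 + 26 = 44
V4 - V6 - V1 - V0: 15 + 22 + 4 = 41
V4 - V1 - V0: 22 + 4 = 26
Shortest: 26.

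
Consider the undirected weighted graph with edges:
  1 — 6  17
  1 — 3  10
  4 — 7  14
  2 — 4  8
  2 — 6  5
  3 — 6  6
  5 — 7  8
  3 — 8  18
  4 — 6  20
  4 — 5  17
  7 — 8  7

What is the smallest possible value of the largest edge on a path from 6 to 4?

Some routes from 6 to 4:
6 -> 3 -> 8 -> 7 -> 4: max(6, 18, 7, 14) = 18
6 -> 3 -> 8 -> 7 -> 5 -> 4: max(6, 18, 7, 8, 17) = 18
6 -> 2 -> 4: max(5, 8) = 8
Smallest bottleneck: 8.

8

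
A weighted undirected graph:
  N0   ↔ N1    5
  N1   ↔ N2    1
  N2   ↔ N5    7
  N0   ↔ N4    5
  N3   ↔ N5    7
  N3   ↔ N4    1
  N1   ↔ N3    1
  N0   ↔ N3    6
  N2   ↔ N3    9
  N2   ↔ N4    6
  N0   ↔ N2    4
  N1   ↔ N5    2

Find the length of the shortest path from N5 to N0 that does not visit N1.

Comparing a few candidate routes:
N5 - N2 - N0: 7 + 4 = 11
N5 - N3 - N4 - N0: 7 + 1 + 5 = 13
N5 - N3 - N0: 7 + 6 = 13
The minimum is 11.

11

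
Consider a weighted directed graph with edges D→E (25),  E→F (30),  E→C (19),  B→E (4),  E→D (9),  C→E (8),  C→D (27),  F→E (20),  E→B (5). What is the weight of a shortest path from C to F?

38

Paths from C to F:
C → E → F: 8 + 30 = 38
C → D → E → F: 27 + 25 + 30 = 82
Shortest: 38.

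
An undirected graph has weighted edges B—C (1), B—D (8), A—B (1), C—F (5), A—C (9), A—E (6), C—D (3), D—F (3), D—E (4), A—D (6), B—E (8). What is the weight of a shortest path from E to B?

7

Comparing a few candidate routes:
E→A→B: 6 + 1 = 7
E→D→C→B: 4 + 3 + 1 = 8
E→B: 8
The minimum is 7.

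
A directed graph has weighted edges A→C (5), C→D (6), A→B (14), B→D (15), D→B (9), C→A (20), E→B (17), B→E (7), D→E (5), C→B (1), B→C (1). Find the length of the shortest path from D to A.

Candidate routes:
D → E → B → C → A: 5 + 17 + 1 + 20 = 43
D → B → C → A: 9 + 1 + 20 = 30
Best route has total 30.

30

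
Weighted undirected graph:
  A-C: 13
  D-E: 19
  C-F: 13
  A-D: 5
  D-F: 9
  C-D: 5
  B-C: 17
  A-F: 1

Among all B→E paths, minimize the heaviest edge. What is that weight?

19

Comparing a few candidate routes:
B - C - F - D - E: max(17, 13, 9, 19) = 19
B - C - A - D - E: max(17, 13, 5, 19) = 19
B - C - A - F - D - E: max(17, 13, 1, 9, 19) = 19
B - C - D - E: max(17, 5, 19) = 19
The minimum achievable maximum is 19.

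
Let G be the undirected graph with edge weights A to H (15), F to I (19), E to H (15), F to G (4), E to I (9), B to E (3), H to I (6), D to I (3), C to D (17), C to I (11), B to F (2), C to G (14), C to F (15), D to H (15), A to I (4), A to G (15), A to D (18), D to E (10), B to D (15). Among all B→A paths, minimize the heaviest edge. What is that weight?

9

Comparing a few candidate routes:
B-E-D-I-A: max(3, 10, 3, 4) = 10
B-E-I-H-A: max(3, 9, 6, 15) = 15
B-F-G-C-I-A: max(2, 4, 14, 11, 4) = 14
B-E-I-A: max(3, 9, 4) = 9
The minimum achievable maximum is 9.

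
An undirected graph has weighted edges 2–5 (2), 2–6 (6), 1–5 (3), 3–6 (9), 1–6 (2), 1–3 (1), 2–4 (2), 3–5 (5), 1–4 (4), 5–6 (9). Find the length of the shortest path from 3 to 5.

A few of the 3→5 routes:
3 → 5: 5
3 → 1 → 6 → 2 → 5: 1 + 2 + 6 + 2 = 11
3 → 1 → 5: 1 + 3 = 4
3 → 1 → 4 → 2 → 5: 1 + 4 + 2 + 2 = 9
Best route has total 4.

4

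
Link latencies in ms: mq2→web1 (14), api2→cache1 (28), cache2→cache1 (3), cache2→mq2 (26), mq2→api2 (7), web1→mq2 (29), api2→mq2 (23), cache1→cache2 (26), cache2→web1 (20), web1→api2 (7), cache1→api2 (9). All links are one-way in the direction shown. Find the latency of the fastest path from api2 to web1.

37

Routes from api2 to web1:
api2-mq2-web1: 23 + 14 = 37
api2-cache1-cache2-mq2-web1: 28 + 26 + 26 + 14 = 94
api2-cache1-cache2-web1: 28 + 26 + 20 = 74
Best route has total 37 ms.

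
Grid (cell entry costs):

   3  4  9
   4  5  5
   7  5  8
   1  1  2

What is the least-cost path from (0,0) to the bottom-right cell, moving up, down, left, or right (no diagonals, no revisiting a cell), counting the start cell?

Cheapest: r0c0 → r1c0 → r2c0 → r3c0 → r3c1 → r3c2
  3 + 4 + 7 + 1 + 1 + 2 = 18

18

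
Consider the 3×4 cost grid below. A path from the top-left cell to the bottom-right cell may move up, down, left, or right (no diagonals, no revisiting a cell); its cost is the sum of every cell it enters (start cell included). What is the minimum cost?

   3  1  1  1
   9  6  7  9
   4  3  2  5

Path r0c0 r0c1 r0c2 r1c2 r2c2 r2c3: 3 + 1 + 1 + 7 + 2 + 5 = 19.

19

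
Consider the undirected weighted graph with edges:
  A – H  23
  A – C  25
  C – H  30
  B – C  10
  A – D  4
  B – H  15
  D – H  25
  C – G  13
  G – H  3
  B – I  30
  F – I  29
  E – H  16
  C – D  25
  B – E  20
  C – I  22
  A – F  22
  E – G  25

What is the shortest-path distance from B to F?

Checking several routes:
B -> C -> A -> F: 10 + 25 + 22 = 57
B -> I -> F: 30 + 29 = 59
B -> H -> A -> F: 15 + 23 + 22 = 60
B -> C -> D -> A -> F: 10 + 25 + 4 + 22 = 61
The minimum is 57.

57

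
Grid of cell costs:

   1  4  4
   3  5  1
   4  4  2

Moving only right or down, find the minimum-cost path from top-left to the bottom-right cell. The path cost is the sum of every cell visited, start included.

12

One optimal route is r0c0 -> r0c1 -> r0c2 -> r1c2 -> r2c2.
Its cost is 1 + 4 + 4 + 1 + 2 = 12.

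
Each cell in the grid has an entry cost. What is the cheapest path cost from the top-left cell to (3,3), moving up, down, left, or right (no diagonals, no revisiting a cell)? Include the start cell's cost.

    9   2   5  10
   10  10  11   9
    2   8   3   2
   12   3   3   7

39

Take (0,0) → (0,1) → (0,2) → (1,2) → (2,2) → (2,3) → (3,3) for a total of 9 + 2 + 5 + 11 + 3 + 2 + 7 = 39.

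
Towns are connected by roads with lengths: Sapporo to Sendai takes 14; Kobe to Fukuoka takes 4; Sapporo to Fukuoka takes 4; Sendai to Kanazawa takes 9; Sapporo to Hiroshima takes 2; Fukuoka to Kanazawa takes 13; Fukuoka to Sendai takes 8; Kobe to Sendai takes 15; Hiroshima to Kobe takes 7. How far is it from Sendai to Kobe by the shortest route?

12

A few of the Sendai→Kobe routes:
Sendai - Fukuoka - Kobe: 8 + 4 = 12
Sendai - Kobe: 15
Sendai - Sapporo - Fukuoka - Kobe: 14 + 4 + 4 = 22
Sendai - Fukuoka - Sapporo - Hiroshima - Kobe: 8 + 4 + 2 + 7 = 21
Sendai - Sapporo - Hiroshima - Kobe: 14 + 2 + 7 = 23
Shortest: 12.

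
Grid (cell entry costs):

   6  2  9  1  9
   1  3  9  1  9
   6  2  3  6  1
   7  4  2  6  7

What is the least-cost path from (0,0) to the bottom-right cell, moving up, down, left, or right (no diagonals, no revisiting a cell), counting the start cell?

Cheapest: (0,0) → (1,0) → (1,1) → (2,1) → (2,2) → (2,3) → (2,4) → (3,4)
  6 + 1 + 3 + 2 + 3 + 6 + 1 + 7 = 29

29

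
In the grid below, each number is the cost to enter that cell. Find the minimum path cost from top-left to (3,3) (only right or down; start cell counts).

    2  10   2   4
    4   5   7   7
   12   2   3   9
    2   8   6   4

One optimal route is r0c0→r1c0→r1c1→r2c1→r2c2→r3c2→r3c3.
Its cost is 2 + 4 + 5 + 2 + 3 + 6 + 4 = 26.

26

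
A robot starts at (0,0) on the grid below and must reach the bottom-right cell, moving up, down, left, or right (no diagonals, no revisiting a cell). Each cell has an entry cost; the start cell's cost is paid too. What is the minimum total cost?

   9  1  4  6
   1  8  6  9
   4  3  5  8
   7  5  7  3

32

Cheapest: (0,0)→(1,0)→(2,0)→(2,1)→(2,2)→(3,2)→(3,3)
  9 + 1 + 4 + 3 + 5 + 7 + 3 = 32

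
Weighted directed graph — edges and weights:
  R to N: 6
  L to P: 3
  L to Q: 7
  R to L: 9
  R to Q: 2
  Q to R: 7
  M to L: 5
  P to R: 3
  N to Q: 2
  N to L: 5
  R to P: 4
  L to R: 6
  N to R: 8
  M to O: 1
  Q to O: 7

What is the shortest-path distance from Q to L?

16

Routes from Q to L:
Q→R→N→L: 7 + 6 + 5 = 18
Q→R→L: 7 + 9 = 16
Best route has total 16.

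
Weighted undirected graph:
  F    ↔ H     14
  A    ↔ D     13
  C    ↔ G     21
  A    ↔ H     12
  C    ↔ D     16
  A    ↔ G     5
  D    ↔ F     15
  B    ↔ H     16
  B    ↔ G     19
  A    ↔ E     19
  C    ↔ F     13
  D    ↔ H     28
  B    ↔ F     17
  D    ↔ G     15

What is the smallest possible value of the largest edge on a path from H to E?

A few of the H→E routes:
H→B→F→D→G→A→E: max(16, 17, 15, 15, 5, 19) = 19
H→B→F→C→D→G→A→E: max(16, 17, 13, 16, 15, 5, 19) = 19
H→A→E: max(12, 19) = 19
H→B→F→C→D→A→E: max(16, 17, 13, 16, 13, 19) = 19
H→B→F→D→A→E: max(16, 17, 15, 13, 19) = 19
The minimum achievable maximum is 19.

19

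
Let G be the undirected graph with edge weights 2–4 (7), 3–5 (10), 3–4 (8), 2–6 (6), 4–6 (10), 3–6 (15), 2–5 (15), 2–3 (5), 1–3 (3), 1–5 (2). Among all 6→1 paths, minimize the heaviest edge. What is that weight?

Checking several routes:
6 → 4 → 2 → 3 → 5 → 1: max(10, 7, 5, 10, 2) = 10
6 → 2 → 3 → 1: max(6, 5, 3) = 6
6 → 4 → 3 → 1: max(10, 8, 3) = 10
6 → 4 → 2 → 3 → 1: max(10, 7, 5, 3) = 10
6 → 4 → 3 → 5 → 1: max(10, 8, 10, 2) = 10
6 → 2 → 4 → 3 → 1: max(6, 7, 8, 3) = 8
The minimum achievable maximum is 6.

6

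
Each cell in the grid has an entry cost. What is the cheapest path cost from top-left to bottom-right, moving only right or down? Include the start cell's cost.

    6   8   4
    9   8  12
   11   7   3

Best path: (0,0) → (0,1) → (1,1) → (2,1) → (2,2)
Cost: 6 + 8 + 8 + 7 + 3 = 32

32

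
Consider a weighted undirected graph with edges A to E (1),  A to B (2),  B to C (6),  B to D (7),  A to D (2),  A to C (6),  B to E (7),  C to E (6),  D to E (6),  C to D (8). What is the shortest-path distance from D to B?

4

Checking several routes:
D → B: 7
D → E → A → B: 6 + 1 + 2 = 9
D → A → E → B: 2 + 1 + 7 = 10
D → E → B: 6 + 7 = 13
D → A → B: 2 + 2 = 4
Shortest: 4.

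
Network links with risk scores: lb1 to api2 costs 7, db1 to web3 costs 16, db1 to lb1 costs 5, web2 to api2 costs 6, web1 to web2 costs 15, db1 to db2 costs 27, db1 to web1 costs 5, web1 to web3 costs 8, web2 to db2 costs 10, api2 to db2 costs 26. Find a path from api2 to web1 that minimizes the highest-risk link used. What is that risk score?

Comparing a few candidate routes:
api2→web2→web1: max(6, 15) = 15
api2→lb1→db1→web1: max(7, 5, 5) = 7
api2→lb1→db1→web3→web1: max(7, 5, 16, 8) = 16
Best route has worst link 7.

7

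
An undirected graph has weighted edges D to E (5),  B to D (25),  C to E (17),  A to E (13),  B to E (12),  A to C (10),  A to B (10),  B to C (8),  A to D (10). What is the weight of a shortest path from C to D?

20

Some routes from C to D:
C → A → E → D: 10 + 13 + 5 = 28
C → B → E → D: 8 + 12 + 5 = 25
C → B → A → D: 8 + 10 + 10 = 28
C → A → D: 10 + 10 = 20
C → E → D: 17 + 5 = 22
C → B → D: 8 + 25 = 33
Best route has total 20.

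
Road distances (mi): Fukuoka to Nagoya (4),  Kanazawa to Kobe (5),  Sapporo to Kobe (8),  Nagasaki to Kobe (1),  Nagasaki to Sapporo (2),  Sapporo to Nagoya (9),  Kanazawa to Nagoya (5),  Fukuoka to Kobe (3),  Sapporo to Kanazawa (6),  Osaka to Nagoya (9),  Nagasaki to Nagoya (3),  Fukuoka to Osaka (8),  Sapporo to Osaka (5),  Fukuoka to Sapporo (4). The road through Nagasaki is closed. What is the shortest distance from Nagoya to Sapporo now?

8

Comparing a few candidate routes:
Nagoya-Osaka-Sapporo: 9 + 5 = 14
Nagoya-Sapporo: 9
Nagoya-Kanazawa-Sapporo: 5 + 6 = 11
Nagoya-Fukuoka-Osaka-Sapporo: 4 + 8 + 5 = 17
Nagoya-Fukuoka-Sapporo: 4 + 4 = 8
Nagoya-Fukuoka-Kobe-Sapporo: 4 + 3 + 8 = 15
Shortest: 8 mi.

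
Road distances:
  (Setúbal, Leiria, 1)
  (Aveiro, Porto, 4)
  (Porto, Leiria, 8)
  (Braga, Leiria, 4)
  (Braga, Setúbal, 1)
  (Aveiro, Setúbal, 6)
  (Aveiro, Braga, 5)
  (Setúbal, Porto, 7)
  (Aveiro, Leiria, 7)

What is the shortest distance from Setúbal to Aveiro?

6

Checking several routes:
Setúbal → Braga → Aveiro: 1 + 5 = 6
Setúbal → Porto → Aveiro: 7 + 4 = 11
Setúbal → Braga → Leiria → Aveiro: 1 + 4 + 7 = 12
Setúbal → Leiria → Braga → Aveiro: 1 + 4 + 5 = 10
Setúbal → Leiria → Aveiro: 1 + 7 = 8
Setúbal → Aveiro: 6
Best route has total 6.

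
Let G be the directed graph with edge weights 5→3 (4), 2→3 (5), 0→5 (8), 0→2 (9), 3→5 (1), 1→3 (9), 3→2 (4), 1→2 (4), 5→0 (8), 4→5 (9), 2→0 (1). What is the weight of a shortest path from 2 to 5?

Candidate routes:
2→3→5: 5 + 1 = 6
2→0→5: 1 + 8 = 9
Shortest: 6.

6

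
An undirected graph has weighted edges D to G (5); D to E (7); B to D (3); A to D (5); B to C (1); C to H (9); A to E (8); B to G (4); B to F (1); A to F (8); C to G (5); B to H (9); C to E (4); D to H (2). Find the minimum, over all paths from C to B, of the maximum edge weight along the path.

Some routes from C to B:
C -> G -> D -> A -> F -> B: max(5, 5, 5, 8, 1) = 8
C -> E -> D -> G -> B: max(4, 7, 5, 4) = 7
C -> G -> B: max(5, 4) = 5
C -> G -> D -> B: max(5, 5, 3) = 5
C -> B: max(1) = 1
C -> E -> D -> B: max(4, 7, 3) = 7
The minimum achievable maximum is 1.

1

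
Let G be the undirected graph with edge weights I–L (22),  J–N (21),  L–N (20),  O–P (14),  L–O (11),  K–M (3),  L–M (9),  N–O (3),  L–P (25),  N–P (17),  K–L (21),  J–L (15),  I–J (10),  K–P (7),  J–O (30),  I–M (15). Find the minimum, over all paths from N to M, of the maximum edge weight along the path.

Some routes from N to M:
N → O → L → M: max(3, 11, 9) = 11
N → P → O → L → M: max(17, 14, 11, 9) = 17
N → O → P → K → M: max(3, 14, 7, 3) = 14
N → P → O → L → J → I → M: max(17, 14, 11, 15, 10, 15) = 17
N → O → L → J → I → M: max(3, 11, 15, 10, 15) = 15
The minimum achievable maximum is 11.

11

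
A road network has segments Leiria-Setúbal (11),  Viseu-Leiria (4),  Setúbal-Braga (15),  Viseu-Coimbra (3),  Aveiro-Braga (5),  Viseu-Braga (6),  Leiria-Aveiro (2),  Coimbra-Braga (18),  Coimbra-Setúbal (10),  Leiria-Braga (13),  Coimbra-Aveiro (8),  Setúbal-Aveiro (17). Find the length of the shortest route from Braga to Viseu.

6

A few of the Braga→Viseu routes:
Braga-Leiria-Viseu: 13 + 4 = 17
Braga-Aveiro-Coimbra-Viseu: 5 + 8 + 3 = 16
Braga-Aveiro-Leiria-Viseu: 5 + 2 + 4 = 11
Braga-Viseu: 6
Braga-Coimbra-Viseu: 18 + 3 = 21
Braga-Leiria-Aveiro-Coimbra-Viseu: 13 + 2 + 8 + 3 = 26
Shortest: 6.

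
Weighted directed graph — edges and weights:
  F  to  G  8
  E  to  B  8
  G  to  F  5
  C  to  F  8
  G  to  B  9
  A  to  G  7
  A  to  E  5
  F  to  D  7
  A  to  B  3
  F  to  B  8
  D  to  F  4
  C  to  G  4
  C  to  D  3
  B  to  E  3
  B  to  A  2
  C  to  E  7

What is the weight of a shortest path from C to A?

Some routes from C to A:
C → D → F → B → A: 3 + 4 + 8 + 2 = 17
C → F → B → A: 8 + 8 + 2 = 18
C → E → B → A: 7 + 8 + 2 = 17
C → G → F → B → A: 4 + 5 + 8 + 2 = 19
C → G → B → A: 4 + 9 + 2 = 15
Shortest: 15.

15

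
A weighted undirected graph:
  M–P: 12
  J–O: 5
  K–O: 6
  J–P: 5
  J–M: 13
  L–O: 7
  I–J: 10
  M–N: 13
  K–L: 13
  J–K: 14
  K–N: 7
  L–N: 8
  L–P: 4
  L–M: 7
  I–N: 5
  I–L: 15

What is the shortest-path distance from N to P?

12

Checking several routes:
N→L→P: 8 + 4 = 12
N→K→O→J→P: 7 + 6 + 5 + 5 = 23
N→M→L→P: 13 + 7 + 4 = 24
N→I→J→P: 5 + 10 + 5 = 20
N→I→L→P: 5 + 15 + 4 = 24
Shortest: 12.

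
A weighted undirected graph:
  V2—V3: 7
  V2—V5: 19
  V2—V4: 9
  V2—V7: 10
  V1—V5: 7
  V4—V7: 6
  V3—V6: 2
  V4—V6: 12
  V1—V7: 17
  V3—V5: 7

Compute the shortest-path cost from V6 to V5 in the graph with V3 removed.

Routes from V6 to V5 avoiding V3:
V6→V4→V2→V7→V1→V5: 12 + 9 + 10 + 17 + 7 = 55
V6→V4→V2→V5: 12 + 9 + 19 = 40
V6→V4→V7→V1→V5: 12 + 6 + 17 + 7 = 42
V6→V4→V7→V2→V5: 12 + 6 + 10 + 19 = 47
The minimum is 40.

40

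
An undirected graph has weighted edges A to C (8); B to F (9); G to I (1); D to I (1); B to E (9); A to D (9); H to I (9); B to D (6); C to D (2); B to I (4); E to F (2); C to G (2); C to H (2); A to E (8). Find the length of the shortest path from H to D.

A few of the H→D routes:
H→I→D: 9 + 1 = 10
H→I→G→C→D: 9 + 1 + 2 + 2 = 14
H→C→G→I→B→D: 2 + 2 + 1 + 4 + 6 = 15
H→C→G→I→D: 2 + 2 + 1 + 1 = 6
H→C→D: 2 + 2 = 4
Best route has total 4.

4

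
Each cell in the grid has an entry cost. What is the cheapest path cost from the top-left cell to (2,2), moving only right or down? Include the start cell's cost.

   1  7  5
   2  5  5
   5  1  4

13

Best path: [0,0] → [1,0] → [1,1] → [2,1] → [2,2]
Cost: 1 + 2 + 5 + 1 + 4 = 13
For comparison, the top-then-right route costs 22.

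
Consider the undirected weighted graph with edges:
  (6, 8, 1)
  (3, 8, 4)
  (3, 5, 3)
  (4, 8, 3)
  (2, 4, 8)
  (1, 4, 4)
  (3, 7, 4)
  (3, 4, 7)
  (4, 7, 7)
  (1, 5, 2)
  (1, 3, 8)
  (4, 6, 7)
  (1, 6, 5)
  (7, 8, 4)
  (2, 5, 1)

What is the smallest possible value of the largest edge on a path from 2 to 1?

A few of the 2→1 routes:
2→5→3→7→8→4→1: max(1, 3, 4, 4, 3, 4) = 4
2→5→3→8→6→1: max(1, 3, 4, 1, 5) = 5
2→5→3→7→8→6→1: max(1, 3, 4, 4, 1, 5) = 5
2→5→3→8→4→1: max(1, 3, 4, 3, 4) = 4
2→5→1: max(1, 2) = 2
Smallest bottleneck: 2.

2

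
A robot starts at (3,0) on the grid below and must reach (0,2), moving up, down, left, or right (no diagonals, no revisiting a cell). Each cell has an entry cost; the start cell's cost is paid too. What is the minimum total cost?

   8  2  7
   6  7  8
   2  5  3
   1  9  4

24

Cheapest: [3,0] → [2,0] → [2,1] → [1,1] → [0,1] → [0,2]
  1 + 2 + 5 + 7 + 2 + 7 = 24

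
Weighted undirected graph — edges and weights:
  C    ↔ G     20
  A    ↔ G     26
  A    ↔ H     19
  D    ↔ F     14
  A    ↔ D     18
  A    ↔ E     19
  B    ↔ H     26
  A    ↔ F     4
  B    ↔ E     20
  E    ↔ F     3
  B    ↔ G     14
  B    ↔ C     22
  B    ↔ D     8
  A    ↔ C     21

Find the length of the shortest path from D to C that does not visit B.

Comparing a few candidate routes:
D→A→C: 18 + 21 = 39
D→A→G→C: 18 + 26 + 20 = 64
D→F→A→C: 14 + 4 + 21 = 39
D→F→A→G→C: 14 + 4 + 26 + 20 = 64
D→F→E→A→C: 14 + 3 + 19 + 21 = 57
The minimum is 39.

39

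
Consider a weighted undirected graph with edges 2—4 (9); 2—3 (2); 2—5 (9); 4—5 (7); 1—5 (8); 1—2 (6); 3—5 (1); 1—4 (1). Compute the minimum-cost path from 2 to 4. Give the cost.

7

Checking several routes:
2 → 3 → 5 → 4: 2 + 1 + 7 = 10
2 → 3 → 5 → 1 → 4: 2 + 1 + 8 + 1 = 12
2 → 1 → 4: 6 + 1 = 7
2 → 4: 9
Shortest: 7.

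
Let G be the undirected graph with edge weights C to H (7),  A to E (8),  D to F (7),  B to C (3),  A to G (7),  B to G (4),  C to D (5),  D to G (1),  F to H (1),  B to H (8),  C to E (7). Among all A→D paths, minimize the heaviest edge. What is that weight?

7

A few of the A→D routes:
A - G - B - C - D: max(7, 4, 3, 5) = 7
A - E - C - H - F - D: max(8, 7, 7, 1, 7) = 8
A - G - D: max(7, 1) = 7
A - E - C - B - H - F - D: max(8, 7, 3, 8, 1, 7) = 8
A - E - C - H - B - G - D: max(8, 7, 7, 8, 4, 1) = 8
A - G - B - C - H - F - D: max(7, 4, 3, 7, 1, 7) = 7
The minimum achievable maximum is 7.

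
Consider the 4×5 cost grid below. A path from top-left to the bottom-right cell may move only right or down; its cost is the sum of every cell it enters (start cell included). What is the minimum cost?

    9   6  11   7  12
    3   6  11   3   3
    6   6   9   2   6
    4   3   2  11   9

47

Best path: [0,0] -> [1,0] -> [2,0] -> [3,0] -> [3,1] -> [3,2] -> [3,3] -> [3,4]
Cost: 9 + 3 + 6 + 4 + 3 + 2 + 11 + 9 = 47
For comparison, the top-then-right route costs 63.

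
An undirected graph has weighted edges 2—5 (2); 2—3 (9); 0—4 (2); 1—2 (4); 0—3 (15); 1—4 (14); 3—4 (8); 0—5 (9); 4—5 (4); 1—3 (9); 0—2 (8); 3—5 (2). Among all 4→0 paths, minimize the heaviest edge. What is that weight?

2

Checking several routes:
4 → 5 → 2 → 0: max(4, 2, 8) = 8
4 → 0: max(2) = 2
4 → 3 → 5 → 2 → 0: max(8, 2, 2, 8) = 8
Smallest bottleneck: 2.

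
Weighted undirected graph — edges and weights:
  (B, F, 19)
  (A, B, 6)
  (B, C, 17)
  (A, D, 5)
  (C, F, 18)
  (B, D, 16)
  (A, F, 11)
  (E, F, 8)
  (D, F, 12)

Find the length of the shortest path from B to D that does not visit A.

16

Paths from B to D avoiding A:
B - C - F - D: 17 + 18 + 12 = 47
B - F - D: 19 + 12 = 31
B - D: 16
The minimum is 16.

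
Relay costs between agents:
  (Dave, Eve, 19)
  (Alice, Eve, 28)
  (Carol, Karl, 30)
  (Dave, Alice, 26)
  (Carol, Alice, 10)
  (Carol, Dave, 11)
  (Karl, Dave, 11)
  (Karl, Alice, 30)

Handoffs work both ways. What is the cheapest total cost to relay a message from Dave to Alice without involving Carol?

26

Paths from Dave to Alice avoiding Carol:
Dave → Eve → Alice: 19 + 28 = 47
Dave → Karl → Alice: 11 + 30 = 41
Dave → Alice: 26
Best route has total 26.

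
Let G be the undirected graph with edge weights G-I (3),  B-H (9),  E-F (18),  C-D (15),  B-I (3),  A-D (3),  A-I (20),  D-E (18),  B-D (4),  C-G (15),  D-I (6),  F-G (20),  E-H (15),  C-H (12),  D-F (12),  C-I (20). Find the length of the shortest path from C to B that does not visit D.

Checking several routes:
C → H → B: 12 + 9 = 21
C → I → B: 20 + 3 = 23
C → G → I → B: 15 + 3 + 3 = 21
The minimum is 21.

21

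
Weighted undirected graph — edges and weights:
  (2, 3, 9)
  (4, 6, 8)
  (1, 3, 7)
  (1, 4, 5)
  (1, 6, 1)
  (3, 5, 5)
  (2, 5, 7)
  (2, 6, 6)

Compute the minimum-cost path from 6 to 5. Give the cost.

13

Some routes from 6 to 5:
6 → 2 → 3 → 5: 6 + 9 + 5 = 20
6 → 1 → 3 → 5: 1 + 7 + 5 = 13
6 → 4 → 1 → 3 → 5: 8 + 5 + 7 + 5 = 25
6 → 1 → 3 → 2 → 5: 1 + 7 + 9 + 7 = 24
6 → 2 → 5: 6 + 7 = 13
Shortest: 13.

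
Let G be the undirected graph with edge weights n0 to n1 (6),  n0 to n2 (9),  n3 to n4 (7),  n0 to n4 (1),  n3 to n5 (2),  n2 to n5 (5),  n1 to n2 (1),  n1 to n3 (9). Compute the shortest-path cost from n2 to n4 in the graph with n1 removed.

Candidate routes:
n2 → n5 → n3 → n4: 5 + 2 + 7 = 14
n2 → n0 → n4: 9 + 1 = 10
Best route has total 10.

10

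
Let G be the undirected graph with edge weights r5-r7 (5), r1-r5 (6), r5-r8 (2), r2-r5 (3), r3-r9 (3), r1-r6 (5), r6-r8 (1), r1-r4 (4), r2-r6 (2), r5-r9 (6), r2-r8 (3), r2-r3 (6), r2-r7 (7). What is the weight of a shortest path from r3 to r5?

A few of the r3→r5 routes:
r3 - r2 - r7 - r5: 6 + 7 + 5 = 18
r3 - r9 - r5: 3 + 6 = 9
r3 - r2 - r8 - r5: 6 + 3 + 2 = 11
r3 - r2 - r5: 6 + 3 = 9
r3 - r2 - r6 - r1 - r5: 6 + 2 + 5 + 6 = 19
r3 - r2 - r6 - r8 - r5: 6 + 2 + 1 + 2 = 11
The minimum is 9.

9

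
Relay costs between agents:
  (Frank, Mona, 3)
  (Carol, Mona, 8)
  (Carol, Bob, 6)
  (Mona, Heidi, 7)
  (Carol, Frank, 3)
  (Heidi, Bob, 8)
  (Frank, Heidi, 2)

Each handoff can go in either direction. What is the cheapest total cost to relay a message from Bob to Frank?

A few of the Bob→Frank routes:
Bob -> Carol -> Mona -> Frank: 6 + 8 + 3 = 17
Bob -> Heidi -> Frank: 8 + 2 = 10
Bob -> Carol -> Mona -> Heidi -> Frank: 6 + 8 + 7 + 2 = 23
Bob -> Carol -> Frank: 6 + 3 = 9
Bob -> Heidi -> Mona -> Frank: 8 + 7 + 3 = 18
Best route has total 9.

9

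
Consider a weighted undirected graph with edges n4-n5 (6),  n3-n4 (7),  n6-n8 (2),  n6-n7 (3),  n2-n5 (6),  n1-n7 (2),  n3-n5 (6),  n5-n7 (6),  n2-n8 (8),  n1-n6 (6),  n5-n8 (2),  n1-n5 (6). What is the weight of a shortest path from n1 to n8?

Comparing a few candidate routes:
n1 → n5 → n8: 6 + 2 = 8
n1 → n7 → n6 → n8: 2 + 3 + 2 = 7
n1 → n6 → n8: 6 + 2 = 8
Best route has total 7.

7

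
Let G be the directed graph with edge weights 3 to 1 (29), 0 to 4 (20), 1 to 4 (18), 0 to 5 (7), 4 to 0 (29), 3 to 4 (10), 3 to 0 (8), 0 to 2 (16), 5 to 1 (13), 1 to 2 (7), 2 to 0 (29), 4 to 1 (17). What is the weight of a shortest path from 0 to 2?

Paths from 0 to 2:
0→2: 16
0→5→1→2: 7 + 13 + 7 = 27
0→4→1→2: 20 + 17 + 7 = 44
Best route has total 16.

16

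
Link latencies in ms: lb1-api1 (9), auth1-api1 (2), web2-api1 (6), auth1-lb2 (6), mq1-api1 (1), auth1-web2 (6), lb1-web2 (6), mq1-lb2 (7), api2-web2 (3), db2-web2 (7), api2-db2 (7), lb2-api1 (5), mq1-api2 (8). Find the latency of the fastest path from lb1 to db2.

Checking several routes:
lb1 → api1 → web2 → db2: 9 + 6 + 7 = 22
lb1 → api1 → mq1 → api2 → db2: 9 + 1 + 8 + 7 = 25
lb1 → api1 → auth1 → web2 → db2: 9 + 2 + 6 + 7 = 24
lb1 → web2 → db2: 6 + 7 = 13
lb1 → web2 → api2 → db2: 6 + 3 + 7 = 16
Shortest: 13 ms.

13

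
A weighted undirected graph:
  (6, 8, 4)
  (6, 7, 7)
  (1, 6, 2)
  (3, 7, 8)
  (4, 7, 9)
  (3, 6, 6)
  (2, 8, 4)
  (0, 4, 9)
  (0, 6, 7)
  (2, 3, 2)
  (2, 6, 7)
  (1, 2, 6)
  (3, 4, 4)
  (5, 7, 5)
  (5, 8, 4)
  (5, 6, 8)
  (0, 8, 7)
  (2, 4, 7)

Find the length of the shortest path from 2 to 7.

A few of the 2→7 routes:
2 - 8 - 5 - 7: 4 + 4 + 5 = 13
2 - 3 - 7: 2 + 8 = 10
2 - 6 - 7: 7 + 7 = 14
Shortest: 10.

10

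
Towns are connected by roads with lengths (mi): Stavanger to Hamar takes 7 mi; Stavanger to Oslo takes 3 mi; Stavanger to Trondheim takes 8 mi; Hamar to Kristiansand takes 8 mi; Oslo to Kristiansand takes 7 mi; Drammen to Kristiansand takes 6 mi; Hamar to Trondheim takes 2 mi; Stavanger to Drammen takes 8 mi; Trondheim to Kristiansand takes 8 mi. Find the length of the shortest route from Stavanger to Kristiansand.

10

A few of the Stavanger→Kristiansand routes:
Stavanger - Trondheim - Kristiansand: 8 + 8 = 16
Stavanger - Oslo - Kristiansand: 3 + 7 = 10
Stavanger - Hamar - Kristiansand: 7 + 8 = 15
Stavanger - Drammen - Kristiansand: 8 + 6 = 14
Shortest: 10 mi.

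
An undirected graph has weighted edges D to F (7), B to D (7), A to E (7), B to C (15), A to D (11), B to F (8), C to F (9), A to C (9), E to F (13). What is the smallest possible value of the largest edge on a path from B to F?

Comparing a few candidate routes:
B-F: max(8) = 8
B-D-F: max(7, 7) = 7
B-D-A-E-F: max(7, 11, 7, 13) = 13
B-D-A-C-F: max(7, 11, 9, 9) = 11
Best route has worst link 7.

7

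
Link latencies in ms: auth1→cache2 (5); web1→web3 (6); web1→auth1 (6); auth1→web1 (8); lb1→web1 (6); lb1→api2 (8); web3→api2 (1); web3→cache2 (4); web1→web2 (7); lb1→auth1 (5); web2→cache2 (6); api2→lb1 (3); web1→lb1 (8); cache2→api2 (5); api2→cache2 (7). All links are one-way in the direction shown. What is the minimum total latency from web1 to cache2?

Comparing a few candidate routes:
web1-web3-cache2: 6 + 4 = 10
web1-web3-api2-cache2: 6 + 1 + 7 = 14
web1-web2-cache2: 7 + 6 = 13
web1-auth1-cache2: 6 + 5 = 11
Best route has total 10 ms.

10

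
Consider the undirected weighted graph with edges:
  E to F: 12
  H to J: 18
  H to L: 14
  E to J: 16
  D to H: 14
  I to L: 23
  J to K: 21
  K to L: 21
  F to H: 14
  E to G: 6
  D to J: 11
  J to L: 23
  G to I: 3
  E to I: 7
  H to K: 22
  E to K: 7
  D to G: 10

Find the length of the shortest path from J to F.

28

Comparing a few candidate routes:
J -> D -> H -> F: 11 + 14 + 14 = 39
J -> E -> F: 16 + 12 = 28
J -> H -> F: 18 + 14 = 32
Shortest: 28.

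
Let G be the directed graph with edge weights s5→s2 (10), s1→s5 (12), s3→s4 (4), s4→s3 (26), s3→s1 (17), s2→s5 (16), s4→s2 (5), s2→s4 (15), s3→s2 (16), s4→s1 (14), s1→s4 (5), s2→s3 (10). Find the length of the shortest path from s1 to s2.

Routes from s1 to s2:
s1 → s4 → s3 → s2: 5 + 26 + 16 = 47
s1 → s4 → s2: 5 + 5 = 10
s1 → s5 → s2: 12 + 10 = 22
The minimum is 10.

10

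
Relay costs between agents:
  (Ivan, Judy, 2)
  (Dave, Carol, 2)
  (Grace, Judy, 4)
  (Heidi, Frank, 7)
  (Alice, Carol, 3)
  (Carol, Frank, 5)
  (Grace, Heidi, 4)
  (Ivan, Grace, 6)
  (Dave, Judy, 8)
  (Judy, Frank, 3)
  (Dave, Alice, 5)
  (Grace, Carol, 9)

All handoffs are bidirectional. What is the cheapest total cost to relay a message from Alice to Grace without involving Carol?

Routes from Alice to Grace avoiding Carol:
Alice-Dave-Judy-Grace: 5 + 8 + 4 = 17
Alice-Dave-Judy-Ivan-Grace: 5 + 8 + 2 + 6 = 21
Alice-Dave-Judy-Frank-Heidi-Grace: 5 + 8 + 3 + 7 + 4 = 27
Shortest: 17.

17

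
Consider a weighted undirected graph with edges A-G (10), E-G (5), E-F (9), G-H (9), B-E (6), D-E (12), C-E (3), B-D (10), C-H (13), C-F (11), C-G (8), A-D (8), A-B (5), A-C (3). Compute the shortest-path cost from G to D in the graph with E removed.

18

Paths from G to D avoiding E:
G → C → A → D: 8 + 3 + 8 = 19
G → H → C → A → D: 9 + 13 + 3 + 8 = 33
G → H → C → A → B → D: 9 + 13 + 3 + 5 + 10 = 40
G → A → D: 10 + 8 = 18
G → C → A → B → D: 8 + 3 + 5 + 10 = 26
G → A → B → D: 10 + 5 + 10 = 25
The minimum is 18.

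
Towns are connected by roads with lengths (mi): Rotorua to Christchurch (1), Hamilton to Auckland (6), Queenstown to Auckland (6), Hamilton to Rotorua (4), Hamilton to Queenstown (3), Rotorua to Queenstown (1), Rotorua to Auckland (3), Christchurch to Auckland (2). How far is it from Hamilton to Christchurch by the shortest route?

5

Some routes from Hamilton to Christchurch:
Hamilton - Rotorua - Auckland - Christchurch: 4 + 3 + 2 = 9
Hamilton - Rotorua - Christchurch: 4 + 1 = 5
Hamilton - Auckland - Christchurch: 6 + 2 = 8
Hamilton - Queenstown - Rotorua - Christchurch: 3 + 1 + 1 = 5
The minimum is 5 mi.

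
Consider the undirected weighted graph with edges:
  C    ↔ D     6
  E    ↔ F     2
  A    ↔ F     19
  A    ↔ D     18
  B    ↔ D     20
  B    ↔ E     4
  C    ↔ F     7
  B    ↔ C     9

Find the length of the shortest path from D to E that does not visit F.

19

Paths from D to E avoiding F:
D-B-E: 20 + 4 = 24
D-C-B-E: 6 + 9 + 4 = 19
The minimum is 19.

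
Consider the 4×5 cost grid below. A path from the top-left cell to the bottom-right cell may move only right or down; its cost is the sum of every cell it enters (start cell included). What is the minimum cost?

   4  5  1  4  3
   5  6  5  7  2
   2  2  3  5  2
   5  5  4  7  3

24

Path (0,0) -> (0,1) -> (0,2) -> (0,3) -> (0,4) -> (1,4) -> (2,4) -> (3,4): 4 + 5 + 1 + 4 + 3 + 2 + 2 + 3 = 24.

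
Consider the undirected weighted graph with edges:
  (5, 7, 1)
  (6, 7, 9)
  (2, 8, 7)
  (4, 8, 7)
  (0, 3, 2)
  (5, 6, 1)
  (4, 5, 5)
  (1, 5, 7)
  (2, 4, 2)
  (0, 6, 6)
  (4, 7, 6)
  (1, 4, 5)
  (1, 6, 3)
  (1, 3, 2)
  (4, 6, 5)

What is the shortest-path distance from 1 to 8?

Some routes from 1 to 8:
1→4→2→8: 5 + 2 + 7 = 14
1→4→8: 5 + 7 = 12
1→6→4→8: 3 + 5 + 7 = 15
1→6→5→4→8: 3 + 1 + 5 + 7 = 16
The minimum is 12.

12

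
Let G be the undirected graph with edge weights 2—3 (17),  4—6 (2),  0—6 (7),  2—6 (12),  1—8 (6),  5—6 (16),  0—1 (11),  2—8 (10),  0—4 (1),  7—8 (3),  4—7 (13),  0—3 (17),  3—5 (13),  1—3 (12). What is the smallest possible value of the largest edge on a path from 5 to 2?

13

Checking several routes:
5 - 3 - 1 - 8 - 7 - 4 - 0 - 6 - 2: max(13, 12, 6, 3, 13, 1, 7, 12) = 13
5 - 3 - 1 - 8 - 2: max(13, 12, 6, 10) = 13
5 - 3 - 1 - 8 - 7 - 4 - 6 - 2: max(13, 12, 6, 3, 13, 2, 12) = 13
The minimum achievable maximum is 13.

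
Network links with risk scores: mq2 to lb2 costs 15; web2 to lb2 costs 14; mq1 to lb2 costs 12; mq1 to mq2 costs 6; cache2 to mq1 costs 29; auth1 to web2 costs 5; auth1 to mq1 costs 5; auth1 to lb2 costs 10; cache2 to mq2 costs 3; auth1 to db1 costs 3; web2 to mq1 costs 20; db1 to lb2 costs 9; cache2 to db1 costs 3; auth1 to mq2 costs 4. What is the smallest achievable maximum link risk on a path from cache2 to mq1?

Some routes from cache2 to mq1:
cache2 - mq2 - auth1 - mq1: max(3, 4, 5) = 5
cache2 - db1 - auth1 - mq2 - mq1: max(3, 3, 4, 6) = 6
cache2 - mq2 - mq1: max(3, 6) = 6
cache2 - db1 - lb2 - auth1 - mq1: max(3, 9, 10, 5) = 10
cache2 - db1 - lb2 - auth1 - mq2 - mq1: max(3, 9, 10, 4, 6) = 10
cache2 - db1 - auth1 - mq1: max(3, 3, 5) = 5
Smallest bottleneck: 5.

5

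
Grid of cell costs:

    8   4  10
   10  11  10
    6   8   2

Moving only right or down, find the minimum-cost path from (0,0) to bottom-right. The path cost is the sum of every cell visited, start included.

One optimal route is [0,0]→[0,1]→[1,1]→[2,1]→[2,2].
Its cost is 8 + 4 + 11 + 8 + 2 = 33.
For comparison, the top-then-right route costs 34.

33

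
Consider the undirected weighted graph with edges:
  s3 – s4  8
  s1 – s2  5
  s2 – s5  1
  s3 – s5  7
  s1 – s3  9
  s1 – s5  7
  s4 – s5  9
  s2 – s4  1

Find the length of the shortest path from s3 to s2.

Comparing a few candidate routes:
s3-s5-s4-s2: 7 + 9 + 1 = 17
s3-s1-s5-s2: 9 + 7 + 1 = 17
s3-s5-s2: 7 + 1 = 8
s3-s4-s2: 8 + 1 = 9
s3-s1-s2: 9 + 5 = 14
Best route has total 8.

8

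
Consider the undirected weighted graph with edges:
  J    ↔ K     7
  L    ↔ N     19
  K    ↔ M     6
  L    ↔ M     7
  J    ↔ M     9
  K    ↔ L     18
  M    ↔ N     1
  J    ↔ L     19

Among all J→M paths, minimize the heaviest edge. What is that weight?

Comparing a few candidate routes:
J-M: max(9) = 9
J-K-M: max(7, 6) = 7
J-K-L-M: max(7, 18, 7) = 18
Smallest bottleneck: 7.

7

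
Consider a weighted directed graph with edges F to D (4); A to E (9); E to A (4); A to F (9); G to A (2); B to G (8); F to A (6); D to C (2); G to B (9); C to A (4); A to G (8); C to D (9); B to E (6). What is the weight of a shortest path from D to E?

Paths from D to E:
D→C→A→G→B→E: 2 + 4 + 8 + 9 + 6 = 29
D→C→A→E: 2 + 4 + 9 = 15
Best route has total 15.

15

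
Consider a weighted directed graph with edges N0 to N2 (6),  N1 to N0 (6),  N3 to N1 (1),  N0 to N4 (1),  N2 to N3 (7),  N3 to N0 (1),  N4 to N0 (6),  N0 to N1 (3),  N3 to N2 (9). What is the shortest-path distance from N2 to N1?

8

Paths from N2 to N1:
N2-N3-N1: 7 + 1 = 8
N2-N3-N0-N1: 7 + 1 + 3 = 11
Shortest: 8.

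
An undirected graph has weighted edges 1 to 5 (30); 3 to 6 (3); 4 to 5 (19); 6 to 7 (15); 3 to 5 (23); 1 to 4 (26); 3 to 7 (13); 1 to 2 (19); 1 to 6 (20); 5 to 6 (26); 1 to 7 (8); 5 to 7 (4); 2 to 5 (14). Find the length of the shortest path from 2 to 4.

33

A few of the 2→4 routes:
2→5→4: 14 + 19 = 33
2→1→4: 19 + 26 = 45
2→1→7→5→4: 19 + 8 + 4 + 19 = 50
2→5→7→1→4: 14 + 4 + 8 + 26 = 52
The minimum is 33.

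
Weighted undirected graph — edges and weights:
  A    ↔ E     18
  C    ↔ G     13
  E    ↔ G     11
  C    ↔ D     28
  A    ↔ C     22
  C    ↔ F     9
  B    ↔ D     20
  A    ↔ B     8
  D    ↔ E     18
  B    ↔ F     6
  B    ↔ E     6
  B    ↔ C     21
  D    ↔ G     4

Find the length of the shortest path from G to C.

13

Some routes from G to C:
G→D→C: 4 + 28 = 32
G→C: 13
G→D→B→F→C: 4 + 20 + 6 + 9 = 39
G→E→B→F→C: 11 + 6 + 6 + 9 = 32
G→E→B→C: 11 + 6 + 21 = 38
The minimum is 13.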